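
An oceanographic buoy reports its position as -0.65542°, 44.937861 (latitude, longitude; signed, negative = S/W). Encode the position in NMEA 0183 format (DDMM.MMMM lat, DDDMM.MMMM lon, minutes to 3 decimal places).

0039.325,S / 04456.272,E

Latitude is negative → S; |value| = 0.655420
Lat: fractional part 0.655420 → 39.32520 minutes
Longitude: fractional part 0.937861 → 56.27166 minutes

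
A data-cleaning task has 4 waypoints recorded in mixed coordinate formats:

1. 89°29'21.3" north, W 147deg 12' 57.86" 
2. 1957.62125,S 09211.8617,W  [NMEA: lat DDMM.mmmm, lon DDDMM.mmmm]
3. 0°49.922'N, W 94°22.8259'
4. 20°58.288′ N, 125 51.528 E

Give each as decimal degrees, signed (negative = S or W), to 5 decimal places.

1. 89.48925, -147.21607
2. -19.96035, -92.19770
3. 0.83203, -94.38043
4. 20.97147, 125.85880

Point 1:
  Lat: 29′ + 21.3″ = 29.35500′; 89 + 29.35500/60 = 89.489250
  N → positive
  Longitude: 12′ + 57.86″ = 12.96433′; 147 + 12.96433/60 = 147.216072
  W ⇒ negate
Point 2:
  Latitude: degrees = first 2 digits = 19, minutes = 57.62125; 19 + 57.62125/60 = 19.960354
  hemisphere S, so the sign is −
  λ: degrees = first 3 digits = 92, minutes = 11.8617; 92 + 11.8617/60 = 92.197695
  W → negative
Point 3:
  Lat: 0 + 49.922/60 = 0.832033
  N ⇒ keep positive
  λ: 22.8259′ = 0.380432°; total 94.380432
  hemisphere W, so the sign is −
Point 4:
  Lat: 58.288′ = 0.971467°; total 20.971467
  N → positive
  λ: 125 + 51.528/60 = 125.858800
  E ⇒ keep positive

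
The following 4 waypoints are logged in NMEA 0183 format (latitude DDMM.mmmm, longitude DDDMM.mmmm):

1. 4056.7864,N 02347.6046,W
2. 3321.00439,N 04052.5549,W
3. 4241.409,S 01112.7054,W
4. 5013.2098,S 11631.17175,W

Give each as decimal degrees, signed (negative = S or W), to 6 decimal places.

Point 1:
  φ: degrees = first 2 digits = 40, minutes = 56.7864; 40 + 56.7864/60 = 40.9464400
  N → positive
  λ: split at 3 digits → 023° and 47.6046′; 23 + 47.6046/60 = 23.7934100
  hemisphere W, so the sign is −
Point 2:
  Lat: degrees = first 2 digits = 33, minutes = 21.00439; 33 + 21.00439/60 = 33.3500732
  N ⇒ keep positive
  Longitude: split at 3 digits → 040° and 52.5549′; 40 + 52.5549/60 = 40.8759150
  hemisphere W, so the sign is −
Point 3:
  Latitude: split at 2 digits → 42° and 41.409′; 42 + 41.409/60 = 42.6901500
  S → negative
  λ: split at 3 digits → 011° and 12.7054′; 11 + 12.7054/60 = 11.2117567
  hemisphere W, so the sign is −
Point 4:
  Lat: degrees = first 2 digits = 50, minutes = 13.2098; 50 + 13.2098/60 = 50.2201633
  S ⇒ negate
  λ: degrees = first 3 digits = 116, minutes = 31.17175; 116 + 31.17175/60 = 116.5195292
  W ⇒ negate

1. 40.946440, -23.793410
2. 33.350073, -40.875915
3. -42.690150, -11.211757
4. -50.220163, -116.519529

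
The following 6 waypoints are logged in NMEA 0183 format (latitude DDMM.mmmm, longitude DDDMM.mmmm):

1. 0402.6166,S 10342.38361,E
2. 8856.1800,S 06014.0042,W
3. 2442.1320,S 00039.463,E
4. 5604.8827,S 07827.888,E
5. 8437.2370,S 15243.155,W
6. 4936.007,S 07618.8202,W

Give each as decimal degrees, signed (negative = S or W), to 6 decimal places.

1. -4.043610, 103.706394
2. -88.936333, -60.233403
3. -24.702200, 0.657717
4. -56.081378, 78.464800
5. -84.620617, -152.719250
6. -49.600117, -76.313670

Point 1:
  Latitude: split at 2 digits → 04° and 2.6166′; 4 + 2.6166/60 = 4.0436100
  hemisphere S, so the sign is −
  Lon: split at 3 digits → 103° and 42.38361′; 103 + 42.38361/60 = 103.7063935
  E ⇒ keep positive
Point 2:
  Lat: degrees = first 2 digits = 88, minutes = 56.18; 88 + 56.18/60 = 88.9363333
  S ⇒ negate
  Lon: degrees = first 3 digits = 60, minutes = 14.0042; 60 + 14.0042/60 = 60.2334033
  hemisphere W, so the sign is −
Point 3:
  Lat: split at 2 digits → 24° and 42.132′; 24 + 42.132/60 = 24.7022000
  S ⇒ negate
  Lon: split at 3 digits → 000° and 39.463′; 0 + 39.463/60 = 0.6577167
  E ⇒ keep positive
Point 4:
  φ: split at 2 digits → 56° and 4.8827′; 56 + 4.8827/60 = 56.0813783
  S → negative
  Lon: split at 3 digits → 078° and 27.888′; 78 + 27.888/60 = 78.4648000
  E → positive
Point 5:
  Latitude: split at 2 digits → 84° and 37.237′; 84 + 37.237/60 = 84.6206167
  S → negative
  Lon: split at 3 digits → 152° and 43.155′; 152 + 43.155/60 = 152.7192500
  W ⇒ negate
Point 6:
  φ: degrees = first 2 digits = 49, minutes = 36.007; 49 + 36.007/60 = 49.6001167
  S → negative
  Longitude: split at 3 digits → 076° and 18.8202′; 76 + 18.8202/60 = 76.3136700
  hemisphere W, so the sign is −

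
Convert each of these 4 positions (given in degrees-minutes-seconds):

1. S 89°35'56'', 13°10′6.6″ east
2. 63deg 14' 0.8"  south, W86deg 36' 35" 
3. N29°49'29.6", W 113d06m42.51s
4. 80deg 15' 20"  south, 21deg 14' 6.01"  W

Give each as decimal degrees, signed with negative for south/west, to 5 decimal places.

Point 1:
  φ: 89 + 35/60 + 56/3600 = 89.598889
  S → negative
  Longitude: 10′ + 6.6″ = 10.11000′; 13 + 10.11000/60 = 13.168500
  E → positive
Point 2:
  φ: 63° + 14/60 + 0.8/3600 = 63 + 0.233333 + 0.000222 = 63.233556
  S → negative
  Lon: 86 + 36/60 + 35/3600 = 86.609722
  W ⇒ negate
Point 3:
  φ: 49′ + 29.6″ = 49.49333′; 29 + 49.49333/60 = 29.824889
  N → positive
  λ: 113 + 6/60 + 42.51/3600 = 113.111808
  W ⇒ negate
Point 4:
  Latitude: 80 + 15/60 + 20/3600 = 80.255556
  S → negative
  λ: 21 + 14/60 + 6.01/3600 = 21.235003
  hemisphere W, so the sign is −

1. -89.59889, 13.16850
2. -63.23356, -86.60972
3. 29.82489, -113.11181
4. -80.25556, -21.23500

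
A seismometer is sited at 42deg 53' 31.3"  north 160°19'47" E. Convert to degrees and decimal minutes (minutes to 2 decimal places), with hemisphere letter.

φ: seconds/60 = 0.52167; minutes = 53 + 0.52167 = 53.5217
Lon: seconds/60 = 0.78333; minutes = 19 + 0.78333 = 19.7833

42° 53.52′ N, 160° 19.78′ E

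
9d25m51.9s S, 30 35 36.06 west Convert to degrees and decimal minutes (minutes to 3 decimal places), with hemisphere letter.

Latitude: 25 + 51.9/60 = 25.86500′
Longitude: seconds/60 = 0.60100; minutes = 35 + 0.60100 = 35.60100

9° 25.865′ S, 30° 35.601′ W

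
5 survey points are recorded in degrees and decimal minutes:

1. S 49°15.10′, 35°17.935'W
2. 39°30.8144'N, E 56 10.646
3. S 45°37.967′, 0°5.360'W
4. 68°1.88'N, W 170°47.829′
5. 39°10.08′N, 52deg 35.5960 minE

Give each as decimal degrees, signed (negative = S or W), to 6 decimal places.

Point 1:
  φ: 49 + 15.1/60 = 49.2516667
  S → negative
  Lon: 35 + 17.935/60 = 35.2989167
  W → negative
Point 2:
  Latitude: 30.8144′ = 0.513573°; total 39.5135733
  N → positive
  Lon: 56 + 10.646/60 = 56.1774333
  E ⇒ keep positive
Point 3:
  φ: 37.967′ = 0.632783°; total 45.6327833
  S → negative
  Lon: 0 + 5.36/60 = 0.0893333
  hemisphere W, so the sign is −
Point 4:
  φ: 68 + 1.88/60 = 68.0313333
  N ⇒ keep positive
  Longitude: 47.829′ = 0.797150°; total 170.7971500
  hemisphere W, so the sign is −
Point 5:
  Lat: 10.08′ = 0.168000°; total 39.1680000
  N ⇒ keep positive
  Lon: 52 + 35.596/60 = 52.5932667
  E ⇒ keep positive

1. -49.251667, -35.298917
2. 39.513573, 56.177433
3. -45.632783, -0.089333
4. 68.031333, -170.797150
5. 39.168000, 52.593267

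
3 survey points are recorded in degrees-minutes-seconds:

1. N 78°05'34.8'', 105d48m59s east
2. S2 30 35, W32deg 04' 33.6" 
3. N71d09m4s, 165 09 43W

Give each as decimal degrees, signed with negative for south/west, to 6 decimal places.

1. 78.093000, 105.816389
2. -2.509722, -32.076000
3. 71.151111, -165.161944

Point 1:
  Latitude: 78 + 5/60 + 34.8/3600 = 78.0930000
  N → positive
  Longitude: 105 + 48/60 + 59/3600 = 105.8163889
  E → positive
Point 2:
  Latitude: 30′ + 35″ = 30.58333′; 2 + 30.58333/60 = 2.5097222
  S ⇒ negate
  Lon: 32° + 4/60 + 33.6/3600 = 32 + 0.066667 + 0.009333 = 32.0760000
  W → negative
Point 3:
  Latitude: 9′ + 4″ = 9.06667′; 71 + 9.06667/60 = 71.1511111
  N → positive
  Lon: 165 + 9/60 + 43/3600 = 165.1619444
  W → negative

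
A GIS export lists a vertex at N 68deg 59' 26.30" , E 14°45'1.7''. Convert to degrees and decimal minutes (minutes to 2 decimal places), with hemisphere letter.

Latitude: seconds/60 = 0.43833; minutes = 59 + 0.43833 = 59.4383
Longitude: seconds/60 = 0.02833; minutes = 45 + 0.02833 = 45.0283

68° 59.44′ N, 14° 45.03′ E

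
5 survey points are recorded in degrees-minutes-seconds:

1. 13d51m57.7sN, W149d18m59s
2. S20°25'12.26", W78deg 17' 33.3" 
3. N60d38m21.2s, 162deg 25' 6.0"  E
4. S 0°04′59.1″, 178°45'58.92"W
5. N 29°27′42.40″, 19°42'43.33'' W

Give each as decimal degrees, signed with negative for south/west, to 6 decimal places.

1. 13.866028, -149.316389
2. -20.420072, -78.292583
3. 60.639222, 162.418333
4. -0.083083, -178.766367
5. 29.461778, -19.712036

Point 1:
  Lat: 51′ + 57.7″ = 51.96167′; 13 + 51.96167/60 = 13.8660278
  N → positive
  λ: 149 + 18/60 + 59/3600 = 149.3163889
  W → negative
Point 2:
  Lat: 20° + 25/60 + 12.26/3600 = 20 + 0.416667 + 0.003406 = 20.4200722
  S → negative
  Lon: 78 + 17/60 + 33.3/3600 = 78.2925833
  hemisphere W, so the sign is −
Point 3:
  φ: 60 + 38/60 + 21.2/3600 = 60.6392222
  N ⇒ keep positive
  λ: 25′ + 6″ = 25.10000′; 162 + 25.10000/60 = 162.4183333
  E ⇒ keep positive
Point 4:
  Latitude: 0° + 4/60 + 59.1/3600 = 0 + 0.066667 + 0.016417 = 0.0830833
  S ⇒ negate
  Lon: 45′ + 58.92″ = 45.98200′; 178 + 45.98200/60 = 178.7663667
  W ⇒ negate
Point 5:
  Latitude: 29 + 27/60 + 42.4/3600 = 29.4617778
  N ⇒ keep positive
  λ: 19° + 42/60 + 43.33/3600 = 19 + 0.700000 + 0.012036 = 19.7120361
  hemisphere W, so the sign is −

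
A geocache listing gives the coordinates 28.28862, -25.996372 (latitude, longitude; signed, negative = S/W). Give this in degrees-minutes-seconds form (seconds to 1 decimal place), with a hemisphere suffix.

Lat: whole degrees 28; 17.31720′ → 17′ and 19.032″
Longitude is negative → W; |value| = 25.996372
Lon: 0.996372 × 60 = 59.78232′ → 59′, remainder × 60 = 46.939″

28°17′19.0″ N, 25°59′46.9″ W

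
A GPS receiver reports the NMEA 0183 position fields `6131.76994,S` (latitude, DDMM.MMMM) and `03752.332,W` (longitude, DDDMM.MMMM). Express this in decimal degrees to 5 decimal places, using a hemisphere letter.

61.52950° S, 37.87220° W

φ: split at 2 digits → 61° and 31.76994′; 61 + 31.76994/60 = 61.529499
λ: degrees = first 3 digits = 37, minutes = 52.332; 37 + 52.332/60 = 37.872200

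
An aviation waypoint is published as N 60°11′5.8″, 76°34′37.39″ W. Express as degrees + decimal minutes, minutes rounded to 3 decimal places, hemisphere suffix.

60° 11.097′ N, 76° 34.623′ W

φ: seconds/60 = 0.09667; minutes = 11 + 0.09667 = 11.09667
λ: seconds/60 = 0.62317; minutes = 34 + 0.62317 = 34.62317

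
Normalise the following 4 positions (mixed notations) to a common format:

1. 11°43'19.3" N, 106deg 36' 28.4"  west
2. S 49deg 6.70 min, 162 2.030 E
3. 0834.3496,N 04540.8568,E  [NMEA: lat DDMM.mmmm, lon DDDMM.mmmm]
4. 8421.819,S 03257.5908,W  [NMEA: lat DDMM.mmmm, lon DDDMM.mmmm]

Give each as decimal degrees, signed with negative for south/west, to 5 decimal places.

1. 11.72203, -106.60789
2. -49.11167, 162.03383
3. 8.57249, 45.68095
4. -84.36365, -32.95985

Point 1:
  Latitude: 11 + 43/60 + 19.3/3600 = 11.722028
  N → positive
  Lon: 36′ + 28.4″ = 36.47333′; 106 + 36.47333/60 = 106.607889
  hemisphere W, so the sign is −
Point 2:
  Latitude: 6.7′ = 0.111667°; total 49.111667
  S → negative
  Lon: 162 + 2.03/60 = 162.033833
  E → positive
Point 3:
  Lat: degrees = first 2 digits = 8, minutes = 34.3496; 8 + 34.3496/60 = 8.572493
  N → positive
  Longitude: split at 3 digits → 045° and 40.8568′; 45 + 40.8568/60 = 45.680947
  E → positive
Point 4:
  Latitude: split at 2 digits → 84° and 21.819′; 84 + 21.819/60 = 84.363650
  hemisphere S, so the sign is −
  λ: degrees = first 3 digits = 32, minutes = 57.5908; 32 + 57.5908/60 = 32.959847
  hemisphere W, so the sign is −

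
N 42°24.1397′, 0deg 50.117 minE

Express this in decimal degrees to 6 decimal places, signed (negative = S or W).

Latitude: 42 + 24.1397/60 = 42.4023283
N ⇒ keep positive
λ: 50.117′ = 0.835283°; total 0.8352833
E ⇒ keep positive

42.402328, 0.835283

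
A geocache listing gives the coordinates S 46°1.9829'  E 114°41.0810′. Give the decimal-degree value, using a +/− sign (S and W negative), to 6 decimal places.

-46.033048, 114.684683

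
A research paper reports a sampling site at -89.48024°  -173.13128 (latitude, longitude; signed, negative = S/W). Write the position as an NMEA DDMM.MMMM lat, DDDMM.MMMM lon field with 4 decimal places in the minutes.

8928.8144,S / 17307.8768,W

Latitude is negative → S; |value| = 89.480240
φ: 89° + 0.480240 × 60 = 89° 28.814400′
Longitude is negative → W; |value| = 173.131280
Lon: minutes = (173.131280 − 173) × 60 = 7.876800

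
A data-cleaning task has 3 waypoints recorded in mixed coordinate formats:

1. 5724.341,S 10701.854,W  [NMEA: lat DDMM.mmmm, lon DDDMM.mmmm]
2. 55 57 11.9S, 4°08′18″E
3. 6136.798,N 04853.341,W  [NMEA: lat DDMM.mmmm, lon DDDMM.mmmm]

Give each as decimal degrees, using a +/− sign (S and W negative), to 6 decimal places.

1. -57.405683, -107.030900
2. -55.953306, 4.138333
3. 61.613300, -48.889017

Point 1:
  Latitude: split at 2 digits → 57° and 24.341′; 57 + 24.341/60 = 57.4056833
  S ⇒ negate
  Longitude: degrees = first 3 digits = 107, minutes = 1.854; 107 + 1.854/60 = 107.0309000
  W → negative
Point 2:
  φ: 55 + 57/60 + 11.9/3600 = 55.9533056
  S → negative
  Longitude: 4° + 8/60 + 18/3600 = 4 + 0.133333 + 0.005000 = 4.1383333
  E → positive
Point 3:
  φ: degrees = first 2 digits = 61, minutes = 36.798; 61 + 36.798/60 = 61.6133000
  N → positive
  λ: split at 3 digits → 048° and 53.341′; 48 + 53.341/60 = 48.8890167
  hemisphere W, so the sign is −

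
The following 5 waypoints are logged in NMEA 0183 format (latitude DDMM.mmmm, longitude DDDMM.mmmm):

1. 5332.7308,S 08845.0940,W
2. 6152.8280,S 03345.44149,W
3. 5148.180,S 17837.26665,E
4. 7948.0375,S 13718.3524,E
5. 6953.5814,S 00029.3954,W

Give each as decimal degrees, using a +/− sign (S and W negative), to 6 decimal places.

1. -53.545513, -88.751567
2. -61.880467, -33.757358
3. -51.803000, 178.621111
4. -79.800625, 137.305873
5. -69.893023, -0.489923

Point 1:
  Lat: split at 2 digits → 53° and 32.7308′; 53 + 32.7308/60 = 53.5455133
  S → negative
  Longitude: degrees = first 3 digits = 88, minutes = 45.094; 88 + 45.094/60 = 88.7515667
  W → negative
Point 2:
  Latitude: degrees = first 2 digits = 61, minutes = 52.828; 61 + 52.828/60 = 61.8804667
  hemisphere S, so the sign is −
  λ: degrees = first 3 digits = 33, minutes = 45.44149; 33 + 45.44149/60 = 33.7573582
  hemisphere W, so the sign is −
Point 3:
  Latitude: degrees = first 2 digits = 51, minutes = 48.18; 51 + 48.18/60 = 51.8030000
  S ⇒ negate
  λ: degrees = first 3 digits = 178, minutes = 37.26665; 178 + 37.26665/60 = 178.6211108
  E ⇒ keep positive
Point 4:
  Lat: degrees = first 2 digits = 79, minutes = 48.0375; 79 + 48.0375/60 = 79.8006250
  S → negative
  Longitude: degrees = first 3 digits = 137, minutes = 18.3524; 137 + 18.3524/60 = 137.3058733
  E ⇒ keep positive
Point 5:
  φ: degrees = first 2 digits = 69, minutes = 53.5814; 69 + 53.5814/60 = 69.8930233
  S → negative
  Longitude: split at 3 digits → 000° and 29.3954′; 0 + 29.3954/60 = 0.4899233
  W ⇒ negate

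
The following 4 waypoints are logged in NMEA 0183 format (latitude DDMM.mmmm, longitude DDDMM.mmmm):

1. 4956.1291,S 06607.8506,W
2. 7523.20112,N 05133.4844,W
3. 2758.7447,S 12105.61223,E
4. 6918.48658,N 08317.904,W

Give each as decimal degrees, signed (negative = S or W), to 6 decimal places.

1. -49.935485, -66.130843
2. 75.386685, -51.558073
3. -27.979078, 121.093537
4. 69.308110, -83.298400

Point 1:
  φ: degrees = first 2 digits = 49, minutes = 56.1291; 49 + 56.1291/60 = 49.9354850
  S ⇒ negate
  Longitude: degrees = first 3 digits = 66, minutes = 7.8506; 66 + 7.8506/60 = 66.1308433
  W ⇒ negate
Point 2:
  φ: degrees = first 2 digits = 75, minutes = 23.20112; 75 + 23.20112/60 = 75.3866853
  N ⇒ keep positive
  Lon: degrees = first 3 digits = 51, minutes = 33.4844; 51 + 33.4844/60 = 51.5580733
  W ⇒ negate
Point 3:
  φ: split at 2 digits → 27° and 58.7447′; 27 + 58.7447/60 = 27.9790783
  S → negative
  Longitude: split at 3 digits → 121° and 5.61223′; 121 + 5.61223/60 = 121.0935372
  E ⇒ keep positive
Point 4:
  φ: degrees = first 2 digits = 69, minutes = 18.48658; 69 + 18.48658/60 = 69.3081097
  N ⇒ keep positive
  Longitude: degrees = first 3 digits = 83, minutes = 17.904; 83 + 17.904/60 = 83.2984000
  hemisphere W, so the sign is −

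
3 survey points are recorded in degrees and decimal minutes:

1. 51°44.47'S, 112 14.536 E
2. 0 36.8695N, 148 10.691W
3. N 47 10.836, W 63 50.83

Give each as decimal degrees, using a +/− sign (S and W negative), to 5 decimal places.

1. -51.74117, 112.24227
2. 0.61449, -148.17818
3. 47.18060, -63.84717

Point 1:
  φ: 51 + 44.47/60 = 51.741167
  hemisphere S, so the sign is −
  Lon: 112 + 14.536/60 = 112.242267
  E → positive
Point 2:
  Latitude: 36.8695′ = 0.614492°; total 0.614492
  N → positive
  Lon: 148 + 10.691/60 = 148.178183
  W ⇒ negate
Point 3:
  φ: 47 + 10.836/60 = 47.180600
  N → positive
  Lon: 50.83′ = 0.847167°; total 63.847167
  hemisphere W, so the sign is −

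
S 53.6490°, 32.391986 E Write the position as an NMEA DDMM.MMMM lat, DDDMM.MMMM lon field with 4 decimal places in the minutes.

Latitude: minutes = (53.649000 − 53) × 60 = 38.940000
λ: 32° + 0.391986 × 60 = 32° 23.519160′

5338.9400,S / 03223.5192,E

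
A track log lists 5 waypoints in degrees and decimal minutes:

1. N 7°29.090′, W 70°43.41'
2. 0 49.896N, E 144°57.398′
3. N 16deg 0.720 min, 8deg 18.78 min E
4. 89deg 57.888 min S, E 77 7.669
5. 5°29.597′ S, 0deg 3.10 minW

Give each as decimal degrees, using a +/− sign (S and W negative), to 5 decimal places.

1. 7.48483, -70.72350
2. 0.83160, 144.95663
3. 16.01200, 8.31300
4. -89.96480, 77.12782
5. -5.49328, -0.05167

Point 1:
  φ: 7 + 29.09/60 = 7.484833
  N ⇒ keep positive
  λ: 43.41′ = 0.723500°; total 70.723500
  W ⇒ negate
Point 2:
  Latitude: 49.896′ = 0.831600°; total 0.831600
  N → positive
  Longitude: 57.398′ = 0.956633°; total 144.956633
  E → positive
Point 3:
  Lat: 0.72′ = 0.012000°; total 16.012000
  N ⇒ keep positive
  λ: 8 + 18.78/60 = 8.313000
  E → positive
Point 4:
  Latitude: 89 + 57.888/60 = 89.964800
  hemisphere S, so the sign is −
  λ: 77 + 7.669/60 = 77.127817
  E → positive
Point 5:
  Latitude: 5 + 29.597/60 = 5.493283
  S ⇒ negate
  λ: 3.1′ = 0.051667°; total 0.051667
  W → negative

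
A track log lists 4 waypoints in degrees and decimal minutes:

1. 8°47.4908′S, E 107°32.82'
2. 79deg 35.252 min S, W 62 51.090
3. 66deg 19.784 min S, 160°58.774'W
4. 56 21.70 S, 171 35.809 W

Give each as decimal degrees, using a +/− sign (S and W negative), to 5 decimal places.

1. -8.79151, 107.54700
2. -79.58753, -62.85150
3. -66.32973, -160.97957
4. -56.36167, -171.59682

Point 1:
  Lat: 47.4908′ = 0.791513°; total 8.791513
  S → negative
  Lon: 107 + 32.82/60 = 107.547000
  E ⇒ keep positive
Point 2:
  Latitude: 35.252′ = 0.587533°; total 79.587533
  hemisphere S, so the sign is −
  Longitude: 51.09′ = 0.851500°; total 62.851500
  W ⇒ negate
Point 3:
  Latitude: 19.784′ = 0.329733°; total 66.329733
  S ⇒ negate
  Lon: 160 + 58.774/60 = 160.979567
  W → negative
Point 4:
  Latitude: 56 + 21.7/60 = 56.361667
  S → negative
  Longitude: 35.809′ = 0.596817°; total 171.596817
  W ⇒ negate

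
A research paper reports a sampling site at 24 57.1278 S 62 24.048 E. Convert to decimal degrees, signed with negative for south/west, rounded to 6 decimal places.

-24.952130, 62.400800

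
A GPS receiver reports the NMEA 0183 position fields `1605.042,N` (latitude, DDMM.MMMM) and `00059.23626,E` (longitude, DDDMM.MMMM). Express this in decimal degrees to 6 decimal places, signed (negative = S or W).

Latitude: degrees = first 2 digits = 16, minutes = 5.042; 16 + 5.042/60 = 16.0840333
N → positive
λ: split at 3 digits → 000° and 59.23626′; 0 + 59.23626/60 = 0.9872710
E → positive

16.084033, 0.987271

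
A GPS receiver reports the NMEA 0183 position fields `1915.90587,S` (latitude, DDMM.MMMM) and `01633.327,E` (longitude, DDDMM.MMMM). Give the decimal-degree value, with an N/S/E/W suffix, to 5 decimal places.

φ: degrees = first 2 digits = 19, minutes = 15.90587; 19 + 15.90587/60 = 19.265098
λ: split at 3 digits → 016° and 33.327′; 16 + 33.327/60 = 16.555450

19.26510° S, 16.55545° E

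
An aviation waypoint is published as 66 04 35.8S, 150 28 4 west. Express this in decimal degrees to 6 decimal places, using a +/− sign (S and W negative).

φ: 66° + 4/60 + 35.8/3600 = 66 + 0.066667 + 0.009944 = 66.0766111
S → negative
Longitude: 150 + 28/60 + 4/3600 = 150.4677778
W ⇒ negate

-66.076611, -150.467778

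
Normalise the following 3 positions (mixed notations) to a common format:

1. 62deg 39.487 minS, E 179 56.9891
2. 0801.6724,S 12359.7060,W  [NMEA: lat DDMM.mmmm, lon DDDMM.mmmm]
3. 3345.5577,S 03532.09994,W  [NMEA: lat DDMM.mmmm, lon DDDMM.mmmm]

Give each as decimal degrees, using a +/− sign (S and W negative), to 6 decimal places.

Point 1:
  Latitude: 39.487′ = 0.658117°; total 62.6581167
  hemisphere S, so the sign is −
  Lon: 56.9891′ = 0.949818°; total 179.9498183
  E ⇒ keep positive
Point 2:
  Lat: degrees = first 2 digits = 8, minutes = 1.6724; 8 + 1.6724/60 = 8.0278733
  S → negative
  Lon: split at 3 digits → 123° and 59.706′; 123 + 59.706/60 = 123.9951000
  W → negative
Point 3:
  φ: degrees = first 2 digits = 33, minutes = 45.5577; 33 + 45.5577/60 = 33.7592950
  hemisphere S, so the sign is −
  λ: split at 3 digits → 035° and 32.09994′; 35 + 32.09994/60 = 35.5349990
  hemisphere W, so the sign is −

1. -62.658117, 179.949818
2. -8.027873, -123.995100
3. -33.759295, -35.534999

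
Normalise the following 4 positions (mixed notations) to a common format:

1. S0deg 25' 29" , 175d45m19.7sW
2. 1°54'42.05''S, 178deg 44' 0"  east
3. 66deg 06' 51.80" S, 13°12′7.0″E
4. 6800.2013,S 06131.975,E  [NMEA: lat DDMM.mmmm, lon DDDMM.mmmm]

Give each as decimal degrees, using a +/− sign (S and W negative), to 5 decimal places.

Point 1:
  Lat: 0 + 25/60 + 29/3600 = 0.424722
  S → negative
  Longitude: 45′ + 19.7″ = 45.32833′; 175 + 45.32833/60 = 175.755472
  hemisphere W, so the sign is −
Point 2:
  Lat: 54′ + 42.05″ = 54.70083′; 1 + 54.70083/60 = 1.911681
  S → negative
  λ: 178° + 44/60 + 0/3600 = 178 + 0.733333 + 0.000000 = 178.733333
  E ⇒ keep positive
Point 3:
  Lat: 66 + 6/60 + 51.8/3600 = 66.114389
  S ⇒ negate
  λ: 12′ + 7″ = 12.11667′; 13 + 12.11667/60 = 13.201944
  E ⇒ keep positive
Point 4:
  Lat: degrees = first 2 digits = 68, minutes = 0.2013; 68 + 0.2013/60 = 68.003355
  hemisphere S, so the sign is −
  Longitude: split at 3 digits → 061° and 31.975′; 61 + 31.975/60 = 61.532917
  E → positive

1. -0.42472, -175.75547
2. -1.91168, 178.73333
3. -66.11439, 13.20194
4. -68.00336, 61.53292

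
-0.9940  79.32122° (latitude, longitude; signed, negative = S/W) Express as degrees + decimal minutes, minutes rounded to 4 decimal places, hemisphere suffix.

Latitude is negative → S; |value| = 0.994000
Lat: fractional part 0.994000 → 59.640000 minutes
Lon: 79° + 0.321220 × 60 = 79° 19.273200′

0° 59.6400′ S, 79° 19.2732′ E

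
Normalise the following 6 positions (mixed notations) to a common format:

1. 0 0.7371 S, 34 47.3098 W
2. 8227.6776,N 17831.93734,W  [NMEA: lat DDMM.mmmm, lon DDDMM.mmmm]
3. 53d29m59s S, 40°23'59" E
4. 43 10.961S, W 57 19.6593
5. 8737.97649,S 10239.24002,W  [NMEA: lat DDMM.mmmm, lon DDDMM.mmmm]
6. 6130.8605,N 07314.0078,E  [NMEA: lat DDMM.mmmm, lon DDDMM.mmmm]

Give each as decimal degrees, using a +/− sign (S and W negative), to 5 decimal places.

Point 1:
  Lat: 0 + 0.7371/60 = 0.012285
  S ⇒ negate
  Lon: 47.3098′ = 0.788497°; total 34.788497
  hemisphere W, so the sign is −
Point 2:
  φ: split at 2 digits → 82° and 27.6776′; 82 + 27.6776/60 = 82.461293
  N → positive
  Lon: split at 3 digits → 178° and 31.93734′; 178 + 31.93734/60 = 178.532289
  W ⇒ negate
Point 3:
  Latitude: 53 + 29/60 + 59/3600 = 53.499722
  S ⇒ negate
  λ: 40 + 23/60 + 59/3600 = 40.399722
  E → positive
Point 4:
  Lat: 10.961′ = 0.182683°; total 43.182683
  S ⇒ negate
  Lon: 19.6593′ = 0.327655°; total 57.327655
  W ⇒ negate
Point 5:
  φ: degrees = first 2 digits = 87, minutes = 37.97649; 87 + 37.97649/60 = 87.632942
  S ⇒ negate
  Longitude: split at 3 digits → 102° and 39.24002′; 102 + 39.24002/60 = 102.654000
  hemisphere W, so the sign is −
Point 6:
  Latitude: degrees = first 2 digits = 61, minutes = 30.8605; 61 + 30.8605/60 = 61.514342
  N → positive
  Longitude: degrees = first 3 digits = 73, minutes = 14.0078; 73 + 14.0078/60 = 73.233463
  E → positive

1. -0.01229, -34.78850
2. 82.46129, -178.53229
3. -53.49972, 40.39972
4. -43.18268, -57.32766
5. -87.63294, -102.65400
6. 61.51434, 73.23346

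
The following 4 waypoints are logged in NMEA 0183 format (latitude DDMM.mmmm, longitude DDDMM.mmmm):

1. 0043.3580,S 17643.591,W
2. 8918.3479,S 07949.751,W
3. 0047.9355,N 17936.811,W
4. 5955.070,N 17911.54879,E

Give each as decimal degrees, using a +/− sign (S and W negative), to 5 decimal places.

1. -0.72263, -176.72652
2. -89.30580, -79.82918
3. 0.79893, -179.61352
4. 59.91783, 179.19248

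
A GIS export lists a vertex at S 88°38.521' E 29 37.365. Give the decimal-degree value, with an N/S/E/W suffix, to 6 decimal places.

88.642017° S, 29.622750° E

Lat: 38.521′ = 0.642017°; total 88.6420167
Lon: 29 + 37.365/60 = 29.6227500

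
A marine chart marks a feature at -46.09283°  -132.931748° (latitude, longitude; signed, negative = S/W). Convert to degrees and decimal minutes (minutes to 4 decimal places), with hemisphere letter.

46° 5.5698′ S, 132° 55.9049′ W

Latitude is negative → S; |value| = 46.092830
Lat: fractional part 0.092830 → 5.569800 minutes
Longitude is negative → W; |value| = 132.931748
Longitude: minutes = (132.931748 − 132) × 60 = 55.904880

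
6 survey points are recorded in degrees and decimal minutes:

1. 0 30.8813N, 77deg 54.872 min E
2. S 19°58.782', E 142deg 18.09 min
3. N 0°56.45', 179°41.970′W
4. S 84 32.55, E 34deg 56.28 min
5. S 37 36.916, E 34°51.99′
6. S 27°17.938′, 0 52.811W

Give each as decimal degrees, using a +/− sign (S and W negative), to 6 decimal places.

Point 1:
  Lat: 0 + 30.8813/60 = 0.5146883
  N → positive
  λ: 54.872′ = 0.914533°; total 77.9145333
  E → positive
Point 2:
  φ: 58.782′ = 0.979700°; total 19.9797000
  hemisphere S, so the sign is −
  λ: 18.09′ = 0.301500°; total 142.3015000
  E ⇒ keep positive
Point 3:
  φ: 0 + 56.45/60 = 0.9408333
  N → positive
  Longitude: 41.97′ = 0.699500°; total 179.6995000
  W ⇒ negate
Point 4:
  φ: 84 + 32.55/60 = 84.5425000
  hemisphere S, so the sign is −
  Longitude: 34 + 56.28/60 = 34.9380000
  E ⇒ keep positive
Point 5:
  Lat: 36.916′ = 0.615267°; total 37.6152667
  hemisphere S, so the sign is −
  λ: 34 + 51.99/60 = 34.8665000
  E ⇒ keep positive
Point 6:
  Latitude: 27 + 17.938/60 = 27.2989667
  hemisphere S, so the sign is −
  Lon: 52.811′ = 0.880183°; total 0.8801833
  hemisphere W, so the sign is −

1. 0.514688, 77.914533
2. -19.979700, 142.301500
3. 0.940833, -179.699500
4. -84.542500, 34.938000
5. -37.615267, 34.866500
6. -27.298967, -0.880183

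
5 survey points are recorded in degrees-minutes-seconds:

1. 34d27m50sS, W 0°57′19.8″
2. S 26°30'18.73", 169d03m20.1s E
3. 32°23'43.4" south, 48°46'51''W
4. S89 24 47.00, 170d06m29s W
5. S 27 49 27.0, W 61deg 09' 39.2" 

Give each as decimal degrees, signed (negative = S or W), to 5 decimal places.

1. -34.46389, -0.95550
2. -26.50520, 169.05558
3. -32.39539, -48.78083
4. -89.41306, -170.10806
5. -27.82417, -61.16089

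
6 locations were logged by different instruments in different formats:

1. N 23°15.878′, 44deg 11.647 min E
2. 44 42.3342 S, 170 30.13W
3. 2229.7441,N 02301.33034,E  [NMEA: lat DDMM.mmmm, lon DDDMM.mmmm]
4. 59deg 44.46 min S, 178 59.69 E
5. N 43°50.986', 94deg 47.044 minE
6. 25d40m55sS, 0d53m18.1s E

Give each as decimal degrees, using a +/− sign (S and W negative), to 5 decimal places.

1. 23.26463, 44.19412
2. -44.70557, -170.50217
3. 22.49574, 23.02217
4. -59.74100, 178.99483
5. 43.84977, 94.78407
6. -25.68194, 0.88836

Point 1:
  Latitude: 23 + 15.878/60 = 23.264633
  N ⇒ keep positive
  λ: 44 + 11.647/60 = 44.194117
  E ⇒ keep positive
Point 2:
  Latitude: 44 + 42.3342/60 = 44.705570
  hemisphere S, so the sign is −
  Lon: 170 + 30.13/60 = 170.502167
  W ⇒ negate
Point 3:
  φ: degrees = first 2 digits = 22, minutes = 29.7441; 22 + 29.7441/60 = 22.495735
  N → positive
  Longitude: degrees = first 3 digits = 23, minutes = 1.33034; 23 + 1.33034/60 = 23.022172
  E → positive
Point 4:
  Lat: 44.46′ = 0.741000°; total 59.741000
  S ⇒ negate
  Lon: 59.69′ = 0.994833°; total 178.994833
  E → positive
Point 5:
  Latitude: 43 + 50.986/60 = 43.849767
  N ⇒ keep positive
  λ: 47.044′ = 0.784067°; total 94.784067
  E → positive
Point 6:
  φ: 40′ + 55″ = 40.91667′; 25 + 40.91667/60 = 25.681944
  S ⇒ negate
  λ: 53′ + 18.1″ = 53.30167′; 0 + 53.30167/60 = 0.888361
  E ⇒ keep positive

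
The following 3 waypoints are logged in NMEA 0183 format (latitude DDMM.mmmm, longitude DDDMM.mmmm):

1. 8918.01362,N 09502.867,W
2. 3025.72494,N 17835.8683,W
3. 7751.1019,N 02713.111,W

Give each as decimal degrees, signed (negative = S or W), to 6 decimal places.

Point 1:
  Latitude: split at 2 digits → 89° and 18.01362′; 89 + 18.01362/60 = 89.3002270
  N → positive
  Longitude: degrees = first 3 digits = 95, minutes = 2.867; 95 + 2.867/60 = 95.0477833
  W ⇒ negate
Point 2:
  Latitude: degrees = first 2 digits = 30, minutes = 25.72494; 30 + 25.72494/60 = 30.4287490
  N → positive
  λ: degrees = first 3 digits = 178, minutes = 35.8683; 178 + 35.8683/60 = 178.5978050
  hemisphere W, so the sign is −
Point 3:
  Lat: split at 2 digits → 77° and 51.1019′; 77 + 51.1019/60 = 77.8516983
  N ⇒ keep positive
  λ: degrees = first 3 digits = 27, minutes = 13.111; 27 + 13.111/60 = 27.2185167
  W → negative

1. 89.300227, -95.047783
2. 30.428749, -178.597805
3. 77.851698, -27.218517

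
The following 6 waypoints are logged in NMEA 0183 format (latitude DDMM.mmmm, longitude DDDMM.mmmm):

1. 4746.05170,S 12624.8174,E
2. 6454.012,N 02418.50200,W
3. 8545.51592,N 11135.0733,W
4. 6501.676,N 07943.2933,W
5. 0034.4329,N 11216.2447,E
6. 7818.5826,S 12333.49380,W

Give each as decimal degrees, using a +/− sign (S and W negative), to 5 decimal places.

Point 1:
  Lat: split at 2 digits → 47° and 46.0517′; 47 + 46.0517/60 = 47.767528
  S ⇒ negate
  Longitude: degrees = first 3 digits = 126, minutes = 24.8174; 126 + 24.8174/60 = 126.413623
  E → positive
Point 2:
  Lat: degrees = first 2 digits = 64, minutes = 54.012; 64 + 54.012/60 = 64.900200
  N ⇒ keep positive
  Lon: split at 3 digits → 024° and 18.502′; 24 + 18.502/60 = 24.308367
  W → negative
Point 3:
  Lat: split at 2 digits → 85° and 45.51592′; 85 + 45.51592/60 = 85.758599
  N → positive
  Lon: split at 3 digits → 111° and 35.0733′; 111 + 35.0733/60 = 111.584555
  W ⇒ negate
Point 4:
  Latitude: split at 2 digits → 65° and 1.676′; 65 + 1.676/60 = 65.027933
  N ⇒ keep positive
  Longitude: split at 3 digits → 079° and 43.2933′; 79 + 43.2933/60 = 79.721555
  hemisphere W, so the sign is −
Point 5:
  φ: split at 2 digits → 00° and 34.4329′; 0 + 34.4329/60 = 0.573882
  N ⇒ keep positive
  Lon: split at 3 digits → 112° and 16.2447′; 112 + 16.2447/60 = 112.270745
  E → positive
Point 6:
  Lat: split at 2 digits → 78° and 18.5826′; 78 + 18.5826/60 = 78.309710
  S → negative
  Lon: degrees = first 3 digits = 123, minutes = 33.4938; 123 + 33.4938/60 = 123.558230
  hemisphere W, so the sign is −

1. -47.76753, 126.41362
2. 64.90020, -24.30837
3. 85.75860, -111.58456
4. 65.02793, -79.72156
5. 0.57388, 112.27075
6. -78.30971, -123.55823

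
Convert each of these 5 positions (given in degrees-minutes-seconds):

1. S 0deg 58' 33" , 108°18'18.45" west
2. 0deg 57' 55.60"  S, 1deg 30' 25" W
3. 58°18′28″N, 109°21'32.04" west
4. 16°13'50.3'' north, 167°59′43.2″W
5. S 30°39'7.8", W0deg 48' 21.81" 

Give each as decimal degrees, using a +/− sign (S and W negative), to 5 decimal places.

Point 1:
  φ: 58′ + 33″ = 58.55000′; 0 + 58.55000/60 = 0.975833
  S ⇒ negate
  λ: 18′ + 18.45″ = 18.30750′; 108 + 18.30750/60 = 108.305125
  hemisphere W, so the sign is −
Point 2:
  φ: 57′ + 55.6″ = 57.92667′; 0 + 57.92667/60 = 0.965444
  S ⇒ negate
  λ: 1 + 30/60 + 25/3600 = 1.506944
  hemisphere W, so the sign is −
Point 3:
  Lat: 58 + 18/60 + 28/3600 = 58.307778
  N ⇒ keep positive
  λ: 109° + 21/60 + 32.04/3600 = 109 + 0.350000 + 0.008900 = 109.358900
  W → negative
Point 4:
  Lat: 16° + 13/60 + 50.3/3600 = 16 + 0.216667 + 0.013972 = 16.230639
  N → positive
  Lon: 167 + 59/60 + 43.2/3600 = 167.995333
  W → negative
Point 5:
  Latitude: 30 + 39/60 + 7.8/3600 = 30.652167
  hemisphere S, so the sign is −
  λ: 0° + 48/60 + 21.81/3600 = 0 + 0.800000 + 0.006058 = 0.806058
  W ⇒ negate

1. -0.97583, -108.30513
2. -0.96544, -1.50694
3. 58.30778, -109.35890
4. 16.23064, -167.99533
5. -30.65217, -0.80606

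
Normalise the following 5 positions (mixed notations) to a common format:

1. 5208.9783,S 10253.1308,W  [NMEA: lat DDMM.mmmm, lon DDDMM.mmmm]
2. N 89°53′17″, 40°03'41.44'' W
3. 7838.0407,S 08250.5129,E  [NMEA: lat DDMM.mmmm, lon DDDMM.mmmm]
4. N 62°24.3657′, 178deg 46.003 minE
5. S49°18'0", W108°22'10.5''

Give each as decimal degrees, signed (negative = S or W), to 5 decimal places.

Point 1:
  Lat: degrees = first 2 digits = 52, minutes = 8.9783; 52 + 8.9783/60 = 52.149638
  hemisphere S, so the sign is −
  Longitude: split at 3 digits → 102° and 53.1308′; 102 + 53.1308/60 = 102.885513
  hemisphere W, so the sign is −
Point 2:
  Latitude: 89° + 53/60 + 17/3600 = 89 + 0.883333 + 0.004722 = 89.888056
  N ⇒ keep positive
  λ: 40° + 3/60 + 41.44/3600 = 40 + 0.050000 + 0.011511 = 40.061511
  hemisphere W, so the sign is −
Point 3:
  Latitude: split at 2 digits → 78° and 38.0407′; 78 + 38.0407/60 = 78.634012
  hemisphere S, so the sign is −
  Lon: split at 3 digits → 082° and 50.5129′; 82 + 50.5129/60 = 82.841882
  E ⇒ keep positive
Point 4:
  Latitude: 24.3657′ = 0.406095°; total 62.406095
  N ⇒ keep positive
  Longitude: 46.003′ = 0.766717°; total 178.766717
  E ⇒ keep positive
Point 5:
  Latitude: 49 + 18/60 + 0/3600 = 49.300000
  S → negative
  λ: 108 + 22/60 + 10.5/3600 = 108.369583
  W → negative

1. -52.14964, -102.88551
2. 89.88806, -40.06151
3. -78.63401, 82.84188
4. 62.40610, 178.76672
5. -49.30000, -108.36958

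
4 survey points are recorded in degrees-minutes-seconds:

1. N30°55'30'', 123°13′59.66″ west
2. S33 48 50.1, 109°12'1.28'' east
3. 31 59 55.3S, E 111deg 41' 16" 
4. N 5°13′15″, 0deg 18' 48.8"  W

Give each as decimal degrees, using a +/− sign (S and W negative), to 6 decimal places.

Point 1:
  Lat: 55′ + 30″ = 55.50000′; 30 + 55.50000/60 = 30.9250000
  N ⇒ keep positive
  Lon: 123° + 13/60 + 59.66/3600 = 123 + 0.216667 + 0.016572 = 123.2332389
  W ⇒ negate
Point 2:
  φ: 33° + 48/60 + 50.1/3600 = 33 + 0.800000 + 0.013917 = 33.8139167
  S → negative
  Lon: 109° + 12/60 + 1.28/3600 = 109 + 0.200000 + 0.000356 = 109.2003556
  E ⇒ keep positive
Point 3:
  Latitude: 31° + 59/60 + 55.3/3600 = 31 + 0.983333 + 0.015361 = 31.9986944
  S ⇒ negate
  Longitude: 111 + 41/60 + 16/3600 = 111.6877778
  E → positive
Point 4:
  Lat: 5 + 13/60 + 15/3600 = 5.2208333
  N → positive
  Longitude: 0 + 18/60 + 48.8/3600 = 0.3135556
  hemisphere W, so the sign is −

1. 30.925000, -123.233239
2. -33.813917, 109.200356
3. -31.998694, 111.687778
4. 5.220833, -0.313556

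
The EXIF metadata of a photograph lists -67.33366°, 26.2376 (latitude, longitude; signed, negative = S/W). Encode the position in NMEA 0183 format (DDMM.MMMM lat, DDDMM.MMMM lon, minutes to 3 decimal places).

6720.020,S / 02614.256,E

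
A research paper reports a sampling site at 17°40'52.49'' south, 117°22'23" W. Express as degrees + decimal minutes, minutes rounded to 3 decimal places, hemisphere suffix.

17° 40.875′ S, 117° 22.383′ W

Latitude: 40 + 52.49/60 = 40.87483′
Longitude: 22 + 23/60 = 22.38333′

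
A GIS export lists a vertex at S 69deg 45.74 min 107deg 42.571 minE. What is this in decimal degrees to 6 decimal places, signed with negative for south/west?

-69.762333, 107.709517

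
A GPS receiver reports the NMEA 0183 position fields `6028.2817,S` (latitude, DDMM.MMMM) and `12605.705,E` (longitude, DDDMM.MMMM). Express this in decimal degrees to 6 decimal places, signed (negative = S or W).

-60.471362, 126.095083

Lat: degrees = first 2 digits = 60, minutes = 28.2817; 60 + 28.2817/60 = 60.4713617
hemisphere S, so the sign is −
Lon: degrees = first 3 digits = 126, minutes = 5.705; 126 + 5.705/60 = 126.0950833
E → positive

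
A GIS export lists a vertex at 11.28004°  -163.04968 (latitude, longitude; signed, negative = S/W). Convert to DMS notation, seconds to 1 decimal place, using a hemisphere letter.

Lat: 0.280040 × 60 = 16.80240′ → 16′, remainder × 60 = 48.144″
Longitude is negative → W; |value| = 163.049680
λ: whole degrees 163; 2.98080′ → 2′ and 58.848″

11°16′48.1″ N, 163°02′58.8″ W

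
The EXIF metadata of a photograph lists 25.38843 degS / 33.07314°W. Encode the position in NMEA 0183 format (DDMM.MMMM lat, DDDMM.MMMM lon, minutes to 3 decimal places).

Latitude: minutes = (25.388430 − 25) × 60 = 23.30580
λ: minutes = (33.073140 − 33) × 60 = 4.38840

2523.306,S / 03304.388,W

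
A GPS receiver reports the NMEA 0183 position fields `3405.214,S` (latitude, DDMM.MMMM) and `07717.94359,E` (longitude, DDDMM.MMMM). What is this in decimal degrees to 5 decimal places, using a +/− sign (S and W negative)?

-34.08690, 77.29906

Lat: split at 2 digits → 34° and 5.214′; 34 + 5.214/60 = 34.086900
S ⇒ negate
Lon: degrees = first 3 digits = 77, minutes = 17.94359; 77 + 17.94359/60 = 77.299060
E ⇒ keep positive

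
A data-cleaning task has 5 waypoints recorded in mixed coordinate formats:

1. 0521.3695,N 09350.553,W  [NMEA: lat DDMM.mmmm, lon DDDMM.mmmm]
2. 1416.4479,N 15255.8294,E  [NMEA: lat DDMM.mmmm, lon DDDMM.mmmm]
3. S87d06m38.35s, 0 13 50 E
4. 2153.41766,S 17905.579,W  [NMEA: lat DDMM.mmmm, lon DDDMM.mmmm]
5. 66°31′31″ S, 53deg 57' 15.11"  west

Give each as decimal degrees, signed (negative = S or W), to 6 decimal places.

1. 5.356158, -93.842550
2. 14.274132, 152.930490
3. -87.110653, 0.230556
4. -21.890294, -179.092983
5. -66.525278, -53.954197

Point 1:
  φ: degrees = first 2 digits = 5, minutes = 21.3695; 5 + 21.3695/60 = 5.3561583
  N → positive
  Lon: degrees = first 3 digits = 93, minutes = 50.553; 93 + 50.553/60 = 93.8425500
  hemisphere W, so the sign is −
Point 2:
  φ: degrees = first 2 digits = 14, minutes = 16.4479; 14 + 16.4479/60 = 14.2741317
  N ⇒ keep positive
  Lon: degrees = first 3 digits = 152, minutes = 55.8294; 152 + 55.8294/60 = 152.9304900
  E → positive
Point 3:
  Latitude: 87° + 6/60 + 38.35/3600 = 87 + 0.100000 + 0.010653 = 87.1106528
  S → negative
  Lon: 0° + 13/60 + 50/3600 = 0 + 0.216667 + 0.013889 = 0.2305556
  E → positive
Point 4:
  Latitude: degrees = first 2 digits = 21, minutes = 53.41766; 21 + 53.41766/60 = 21.8902943
  hemisphere S, so the sign is −
  Longitude: degrees = first 3 digits = 179, minutes = 5.579; 179 + 5.579/60 = 179.0929833
  W ⇒ negate
Point 5:
  Latitude: 31′ + 31″ = 31.51667′; 66 + 31.51667/60 = 66.5252778
  S → negative
  Longitude: 57′ + 15.11″ = 57.25183′; 53 + 57.25183/60 = 53.9541972
  W ⇒ negate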